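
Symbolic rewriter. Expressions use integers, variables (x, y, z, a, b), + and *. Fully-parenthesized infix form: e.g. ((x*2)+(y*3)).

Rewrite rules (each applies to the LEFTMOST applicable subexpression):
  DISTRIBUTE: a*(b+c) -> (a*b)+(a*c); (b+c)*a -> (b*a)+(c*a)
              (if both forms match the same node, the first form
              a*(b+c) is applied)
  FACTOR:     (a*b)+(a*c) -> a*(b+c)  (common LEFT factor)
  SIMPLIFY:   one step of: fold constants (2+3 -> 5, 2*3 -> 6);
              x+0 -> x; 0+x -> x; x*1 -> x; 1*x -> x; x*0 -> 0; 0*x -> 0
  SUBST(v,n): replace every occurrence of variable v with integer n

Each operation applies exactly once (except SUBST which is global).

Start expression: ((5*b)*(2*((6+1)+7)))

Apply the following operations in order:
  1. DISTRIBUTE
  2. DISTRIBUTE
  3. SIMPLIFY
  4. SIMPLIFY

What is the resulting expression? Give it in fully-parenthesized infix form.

Answer: (((5*b)*14)+((5*b)*(2*7)))

Derivation:
Start: ((5*b)*(2*((6+1)+7)))
Apply DISTRIBUTE at R (target: (2*((6+1)+7))): ((5*b)*(2*((6+1)+7))) -> ((5*b)*((2*(6+1))+(2*7)))
Apply DISTRIBUTE at root (target: ((5*b)*((2*(6+1))+(2*7)))): ((5*b)*((2*(6+1))+(2*7))) -> (((5*b)*(2*(6+1)))+((5*b)*(2*7)))
Apply SIMPLIFY at LRR (target: (6+1)): (((5*b)*(2*(6+1)))+((5*b)*(2*7))) -> (((5*b)*(2*7))+((5*b)*(2*7)))
Apply SIMPLIFY at LR (target: (2*7)): (((5*b)*(2*7))+((5*b)*(2*7))) -> (((5*b)*14)+((5*b)*(2*7)))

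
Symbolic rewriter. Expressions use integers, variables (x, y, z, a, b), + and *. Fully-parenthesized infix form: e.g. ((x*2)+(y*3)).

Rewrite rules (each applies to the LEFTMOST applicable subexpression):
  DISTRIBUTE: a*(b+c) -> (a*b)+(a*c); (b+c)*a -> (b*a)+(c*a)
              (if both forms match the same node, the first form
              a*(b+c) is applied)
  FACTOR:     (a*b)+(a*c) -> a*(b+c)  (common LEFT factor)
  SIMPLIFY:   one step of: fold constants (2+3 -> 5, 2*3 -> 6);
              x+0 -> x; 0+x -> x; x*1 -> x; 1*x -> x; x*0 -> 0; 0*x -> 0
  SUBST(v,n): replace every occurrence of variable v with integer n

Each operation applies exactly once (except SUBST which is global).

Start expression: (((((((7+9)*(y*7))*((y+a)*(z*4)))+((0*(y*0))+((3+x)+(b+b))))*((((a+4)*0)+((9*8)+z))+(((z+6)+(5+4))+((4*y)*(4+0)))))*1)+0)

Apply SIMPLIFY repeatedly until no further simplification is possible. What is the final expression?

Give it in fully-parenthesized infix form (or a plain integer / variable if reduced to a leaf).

Start: (((((((7+9)*(y*7))*((y+a)*(z*4)))+((0*(y*0))+((3+x)+(b+b))))*((((a+4)*0)+((9*8)+z))+(((z+6)+(5+4))+((4*y)*(4+0)))))*1)+0)
Step 1: at root: (((((((7+9)*(y*7))*((y+a)*(z*4)))+((0*(y*0))+((3+x)+(b+b))))*((((a+4)*0)+((9*8)+z))+(((z+6)+(5+4))+((4*y)*(4+0)))))*1)+0) -> ((((((7+9)*(y*7))*((y+a)*(z*4)))+((0*(y*0))+((3+x)+(b+b))))*((((a+4)*0)+((9*8)+z))+(((z+6)+(5+4))+((4*y)*(4+0)))))*1); overall: (((((((7+9)*(y*7))*((y+a)*(z*4)))+((0*(y*0))+((3+x)+(b+b))))*((((a+4)*0)+((9*8)+z))+(((z+6)+(5+4))+((4*y)*(4+0)))))*1)+0) -> ((((((7+9)*(y*7))*((y+a)*(z*4)))+((0*(y*0))+((3+x)+(b+b))))*((((a+4)*0)+((9*8)+z))+(((z+6)+(5+4))+((4*y)*(4+0)))))*1)
Step 2: at root: ((((((7+9)*(y*7))*((y+a)*(z*4)))+((0*(y*0))+((3+x)+(b+b))))*((((a+4)*0)+((9*8)+z))+(((z+6)+(5+4))+((4*y)*(4+0)))))*1) -> (((((7+9)*(y*7))*((y+a)*(z*4)))+((0*(y*0))+((3+x)+(b+b))))*((((a+4)*0)+((9*8)+z))+(((z+6)+(5+4))+((4*y)*(4+0))))); overall: ((((((7+9)*(y*7))*((y+a)*(z*4)))+((0*(y*0))+((3+x)+(b+b))))*((((a+4)*0)+((9*8)+z))+(((z+6)+(5+4))+((4*y)*(4+0)))))*1) -> (((((7+9)*(y*7))*((y+a)*(z*4)))+((0*(y*0))+((3+x)+(b+b))))*((((a+4)*0)+((9*8)+z))+(((z+6)+(5+4))+((4*y)*(4+0)))))
Step 3: at LLLL: (7+9) -> 16; overall: (((((7+9)*(y*7))*((y+a)*(z*4)))+((0*(y*0))+((3+x)+(b+b))))*((((a+4)*0)+((9*8)+z))+(((z+6)+(5+4))+((4*y)*(4+0))))) -> ((((16*(y*7))*((y+a)*(z*4)))+((0*(y*0))+((3+x)+(b+b))))*((((a+4)*0)+((9*8)+z))+(((z+6)+(5+4))+((4*y)*(4+0)))))
Step 4: at LRL: (0*(y*0)) -> 0; overall: ((((16*(y*7))*((y+a)*(z*4)))+((0*(y*0))+((3+x)+(b+b))))*((((a+4)*0)+((9*8)+z))+(((z+6)+(5+4))+((4*y)*(4+0))))) -> ((((16*(y*7))*((y+a)*(z*4)))+(0+((3+x)+(b+b))))*((((a+4)*0)+((9*8)+z))+(((z+6)+(5+4))+((4*y)*(4+0)))))
Step 5: at LR: (0+((3+x)+(b+b))) -> ((3+x)+(b+b)); overall: ((((16*(y*7))*((y+a)*(z*4)))+(0+((3+x)+(b+b))))*((((a+4)*0)+((9*8)+z))+(((z+6)+(5+4))+((4*y)*(4+0))))) -> ((((16*(y*7))*((y+a)*(z*4)))+((3+x)+(b+b)))*((((a+4)*0)+((9*8)+z))+(((z+6)+(5+4))+((4*y)*(4+0)))))
Step 6: at RLL: ((a+4)*0) -> 0; overall: ((((16*(y*7))*((y+a)*(z*4)))+((3+x)+(b+b)))*((((a+4)*0)+((9*8)+z))+(((z+6)+(5+4))+((4*y)*(4+0))))) -> ((((16*(y*7))*((y+a)*(z*4)))+((3+x)+(b+b)))*((0+((9*8)+z))+(((z+6)+(5+4))+((4*y)*(4+0)))))
Step 7: at RL: (0+((9*8)+z)) -> ((9*8)+z); overall: ((((16*(y*7))*((y+a)*(z*4)))+((3+x)+(b+b)))*((0+((9*8)+z))+(((z+6)+(5+4))+((4*y)*(4+0))))) -> ((((16*(y*7))*((y+a)*(z*4)))+((3+x)+(b+b)))*(((9*8)+z)+(((z+6)+(5+4))+((4*y)*(4+0)))))
Step 8: at RLL: (9*8) -> 72; overall: ((((16*(y*7))*((y+a)*(z*4)))+((3+x)+(b+b)))*(((9*8)+z)+(((z+6)+(5+4))+((4*y)*(4+0))))) -> ((((16*(y*7))*((y+a)*(z*4)))+((3+x)+(b+b)))*((72+z)+(((z+6)+(5+4))+((4*y)*(4+0)))))
Step 9: at RRLR: (5+4) -> 9; overall: ((((16*(y*7))*((y+a)*(z*4)))+((3+x)+(b+b)))*((72+z)+(((z+6)+(5+4))+((4*y)*(4+0))))) -> ((((16*(y*7))*((y+a)*(z*4)))+((3+x)+(b+b)))*((72+z)+(((z+6)+9)+((4*y)*(4+0)))))
Step 10: at RRRR: (4+0) -> 4; overall: ((((16*(y*7))*((y+a)*(z*4)))+((3+x)+(b+b)))*((72+z)+(((z+6)+9)+((4*y)*(4+0))))) -> ((((16*(y*7))*((y+a)*(z*4)))+((3+x)+(b+b)))*((72+z)+(((z+6)+9)+((4*y)*4))))
Fixed point: ((((16*(y*7))*((y+a)*(z*4)))+((3+x)+(b+b)))*((72+z)+(((z+6)+9)+((4*y)*4))))

Answer: ((((16*(y*7))*((y+a)*(z*4)))+((3+x)+(b+b)))*((72+z)+(((z+6)+9)+((4*y)*4))))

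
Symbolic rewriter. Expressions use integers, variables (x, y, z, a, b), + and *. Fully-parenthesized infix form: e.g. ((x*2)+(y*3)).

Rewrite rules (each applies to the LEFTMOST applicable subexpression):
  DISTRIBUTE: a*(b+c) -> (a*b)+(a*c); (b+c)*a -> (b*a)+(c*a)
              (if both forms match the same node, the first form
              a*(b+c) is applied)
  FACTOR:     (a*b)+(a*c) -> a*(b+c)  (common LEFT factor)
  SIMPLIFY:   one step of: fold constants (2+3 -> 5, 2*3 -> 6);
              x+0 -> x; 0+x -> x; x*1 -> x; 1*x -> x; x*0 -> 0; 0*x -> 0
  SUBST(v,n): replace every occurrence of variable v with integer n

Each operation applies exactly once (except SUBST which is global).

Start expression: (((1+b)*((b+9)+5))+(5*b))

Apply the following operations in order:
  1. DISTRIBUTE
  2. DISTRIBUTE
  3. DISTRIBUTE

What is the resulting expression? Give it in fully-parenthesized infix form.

Answer: (((((1*b)+(b*b))+((1+b)*9))+((1+b)*5))+(5*b))

Derivation:
Start: (((1+b)*((b+9)+5))+(5*b))
Apply DISTRIBUTE at L (target: ((1+b)*((b+9)+5))): (((1+b)*((b+9)+5))+(5*b)) -> ((((1+b)*(b+9))+((1+b)*5))+(5*b))
Apply DISTRIBUTE at LL (target: ((1+b)*(b+9))): ((((1+b)*(b+9))+((1+b)*5))+(5*b)) -> (((((1+b)*b)+((1+b)*9))+((1+b)*5))+(5*b))
Apply DISTRIBUTE at LLL (target: ((1+b)*b)): (((((1+b)*b)+((1+b)*9))+((1+b)*5))+(5*b)) -> (((((1*b)+(b*b))+((1+b)*9))+((1+b)*5))+(5*b))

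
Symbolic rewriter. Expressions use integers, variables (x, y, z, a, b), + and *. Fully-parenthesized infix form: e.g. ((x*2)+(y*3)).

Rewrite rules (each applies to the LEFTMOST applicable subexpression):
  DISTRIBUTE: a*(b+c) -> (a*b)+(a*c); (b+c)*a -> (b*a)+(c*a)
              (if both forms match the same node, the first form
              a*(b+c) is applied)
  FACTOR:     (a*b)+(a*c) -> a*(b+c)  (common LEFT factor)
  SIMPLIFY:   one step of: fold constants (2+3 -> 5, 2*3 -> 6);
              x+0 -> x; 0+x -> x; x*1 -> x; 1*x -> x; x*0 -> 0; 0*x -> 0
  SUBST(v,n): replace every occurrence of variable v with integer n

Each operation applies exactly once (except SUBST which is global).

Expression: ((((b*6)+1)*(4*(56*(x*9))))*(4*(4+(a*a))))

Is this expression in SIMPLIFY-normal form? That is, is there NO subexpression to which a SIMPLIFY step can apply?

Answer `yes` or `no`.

Expression: ((((b*6)+1)*(4*(56*(x*9))))*(4*(4+(a*a))))
Scanning for simplifiable subexpressions (pre-order)...
  at root: ((((b*6)+1)*(4*(56*(x*9))))*(4*(4+(a*a)))) (not simplifiable)
  at L: (((b*6)+1)*(4*(56*(x*9)))) (not simplifiable)
  at LL: ((b*6)+1) (not simplifiable)
  at LLL: (b*6) (not simplifiable)
  at LR: (4*(56*(x*9))) (not simplifiable)
  at LRR: (56*(x*9)) (not simplifiable)
  at LRRR: (x*9) (not simplifiable)
  at R: (4*(4+(a*a))) (not simplifiable)
  at RR: (4+(a*a)) (not simplifiable)
  at RRR: (a*a) (not simplifiable)
Result: no simplifiable subexpression found -> normal form.

Answer: yes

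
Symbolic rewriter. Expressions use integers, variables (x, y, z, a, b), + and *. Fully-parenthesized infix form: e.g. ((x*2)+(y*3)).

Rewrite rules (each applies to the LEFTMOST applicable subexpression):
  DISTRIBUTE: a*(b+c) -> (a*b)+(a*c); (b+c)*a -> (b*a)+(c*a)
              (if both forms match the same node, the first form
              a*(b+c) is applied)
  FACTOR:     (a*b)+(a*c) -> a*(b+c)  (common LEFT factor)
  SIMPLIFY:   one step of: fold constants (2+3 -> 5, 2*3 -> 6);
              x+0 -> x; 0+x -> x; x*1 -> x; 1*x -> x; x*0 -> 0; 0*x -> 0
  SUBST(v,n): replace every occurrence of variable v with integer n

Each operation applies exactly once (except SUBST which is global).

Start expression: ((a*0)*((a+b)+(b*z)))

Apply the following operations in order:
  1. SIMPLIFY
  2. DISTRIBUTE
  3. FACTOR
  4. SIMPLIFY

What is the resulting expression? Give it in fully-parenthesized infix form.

Answer: 0

Derivation:
Start: ((a*0)*((a+b)+(b*z)))
Apply SIMPLIFY at L (target: (a*0)): ((a*0)*((a+b)+(b*z))) -> (0*((a+b)+(b*z)))
Apply DISTRIBUTE at root (target: (0*((a+b)+(b*z)))): (0*((a+b)+(b*z))) -> ((0*(a+b))+(0*(b*z)))
Apply FACTOR at root (target: ((0*(a+b))+(0*(b*z)))): ((0*(a+b))+(0*(b*z))) -> (0*((a+b)+(b*z)))
Apply SIMPLIFY at root (target: (0*((a+b)+(b*z)))): (0*((a+b)+(b*z))) -> 0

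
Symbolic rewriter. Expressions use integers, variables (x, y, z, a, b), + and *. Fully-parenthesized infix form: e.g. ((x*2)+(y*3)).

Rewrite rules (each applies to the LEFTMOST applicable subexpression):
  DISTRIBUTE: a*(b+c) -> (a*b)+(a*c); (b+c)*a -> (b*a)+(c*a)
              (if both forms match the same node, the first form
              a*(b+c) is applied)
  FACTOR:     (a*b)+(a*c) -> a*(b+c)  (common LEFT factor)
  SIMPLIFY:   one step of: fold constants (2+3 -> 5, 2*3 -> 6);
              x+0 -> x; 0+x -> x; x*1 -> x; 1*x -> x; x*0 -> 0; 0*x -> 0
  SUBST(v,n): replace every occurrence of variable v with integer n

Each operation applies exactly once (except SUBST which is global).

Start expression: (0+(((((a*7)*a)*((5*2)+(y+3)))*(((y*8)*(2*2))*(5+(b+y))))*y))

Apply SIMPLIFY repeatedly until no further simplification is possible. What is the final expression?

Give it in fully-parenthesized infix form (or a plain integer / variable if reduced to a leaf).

Start: (0+(((((a*7)*a)*((5*2)+(y+3)))*(((y*8)*(2*2))*(5+(b+y))))*y))
Step 1: at root: (0+(((((a*7)*a)*((5*2)+(y+3)))*(((y*8)*(2*2))*(5+(b+y))))*y)) -> (((((a*7)*a)*((5*2)+(y+3)))*(((y*8)*(2*2))*(5+(b+y))))*y); overall: (0+(((((a*7)*a)*((5*2)+(y+3)))*(((y*8)*(2*2))*(5+(b+y))))*y)) -> (((((a*7)*a)*((5*2)+(y+3)))*(((y*8)*(2*2))*(5+(b+y))))*y)
Step 2: at LLRL: (5*2) -> 10; overall: (((((a*7)*a)*((5*2)+(y+3)))*(((y*8)*(2*2))*(5+(b+y))))*y) -> (((((a*7)*a)*(10+(y+3)))*(((y*8)*(2*2))*(5+(b+y))))*y)
Step 3: at LRLR: (2*2) -> 4; overall: (((((a*7)*a)*(10+(y+3)))*(((y*8)*(2*2))*(5+(b+y))))*y) -> (((((a*7)*a)*(10+(y+3)))*(((y*8)*4)*(5+(b+y))))*y)
Fixed point: (((((a*7)*a)*(10+(y+3)))*(((y*8)*4)*(5+(b+y))))*y)

Answer: (((((a*7)*a)*(10+(y+3)))*(((y*8)*4)*(5+(b+y))))*y)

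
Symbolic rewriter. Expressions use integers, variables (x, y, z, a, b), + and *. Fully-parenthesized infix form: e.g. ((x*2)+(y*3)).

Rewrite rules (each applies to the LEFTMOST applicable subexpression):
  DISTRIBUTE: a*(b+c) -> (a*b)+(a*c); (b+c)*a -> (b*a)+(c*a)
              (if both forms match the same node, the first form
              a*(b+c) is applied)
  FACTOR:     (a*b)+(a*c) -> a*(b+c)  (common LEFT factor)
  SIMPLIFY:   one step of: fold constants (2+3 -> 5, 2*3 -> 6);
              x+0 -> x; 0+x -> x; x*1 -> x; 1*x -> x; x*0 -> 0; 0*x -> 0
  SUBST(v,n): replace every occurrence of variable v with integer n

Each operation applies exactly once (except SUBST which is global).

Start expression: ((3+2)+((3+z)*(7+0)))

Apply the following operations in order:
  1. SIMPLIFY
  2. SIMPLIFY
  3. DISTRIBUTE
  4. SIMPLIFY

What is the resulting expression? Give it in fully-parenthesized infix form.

Answer: (5+(21+(z*7)))

Derivation:
Start: ((3+2)+((3+z)*(7+0)))
Apply SIMPLIFY at L (target: (3+2)): ((3+2)+((3+z)*(7+0))) -> (5+((3+z)*(7+0)))
Apply SIMPLIFY at RR (target: (7+0)): (5+((3+z)*(7+0))) -> (5+((3+z)*7))
Apply DISTRIBUTE at R (target: ((3+z)*7)): (5+((3+z)*7)) -> (5+((3*7)+(z*7)))
Apply SIMPLIFY at RL (target: (3*7)): (5+((3*7)+(z*7))) -> (5+(21+(z*7)))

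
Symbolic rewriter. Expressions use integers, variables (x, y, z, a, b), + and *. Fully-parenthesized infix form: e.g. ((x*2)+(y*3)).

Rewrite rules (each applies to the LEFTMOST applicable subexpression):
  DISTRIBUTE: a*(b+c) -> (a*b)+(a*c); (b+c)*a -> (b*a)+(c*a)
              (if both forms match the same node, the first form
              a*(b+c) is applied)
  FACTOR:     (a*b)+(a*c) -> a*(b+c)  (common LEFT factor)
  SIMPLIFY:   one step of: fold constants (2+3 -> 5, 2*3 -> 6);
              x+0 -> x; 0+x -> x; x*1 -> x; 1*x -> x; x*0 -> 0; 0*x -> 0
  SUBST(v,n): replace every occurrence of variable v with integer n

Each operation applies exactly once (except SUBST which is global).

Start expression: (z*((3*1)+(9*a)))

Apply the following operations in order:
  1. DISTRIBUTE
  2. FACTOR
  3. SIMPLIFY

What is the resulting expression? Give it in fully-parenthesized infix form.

Start: (z*((3*1)+(9*a)))
Apply DISTRIBUTE at root (target: (z*((3*1)+(9*a)))): (z*((3*1)+(9*a))) -> ((z*(3*1))+(z*(9*a)))
Apply FACTOR at root (target: ((z*(3*1))+(z*(9*a)))): ((z*(3*1))+(z*(9*a))) -> (z*((3*1)+(9*a)))
Apply SIMPLIFY at RL (target: (3*1)): (z*((3*1)+(9*a))) -> (z*(3+(9*a)))

Answer: (z*(3+(9*a)))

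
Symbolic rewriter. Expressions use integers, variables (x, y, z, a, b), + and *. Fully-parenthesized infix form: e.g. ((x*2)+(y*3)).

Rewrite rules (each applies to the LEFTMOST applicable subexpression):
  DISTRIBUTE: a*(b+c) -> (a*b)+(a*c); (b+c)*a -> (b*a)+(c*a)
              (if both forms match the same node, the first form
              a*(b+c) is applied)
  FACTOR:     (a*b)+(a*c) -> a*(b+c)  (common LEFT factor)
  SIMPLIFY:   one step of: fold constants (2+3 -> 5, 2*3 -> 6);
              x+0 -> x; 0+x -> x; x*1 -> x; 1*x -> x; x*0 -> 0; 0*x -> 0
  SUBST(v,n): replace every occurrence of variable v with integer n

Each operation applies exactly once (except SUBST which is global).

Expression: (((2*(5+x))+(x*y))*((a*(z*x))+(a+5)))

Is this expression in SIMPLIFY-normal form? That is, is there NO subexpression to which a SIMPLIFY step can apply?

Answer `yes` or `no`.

Answer: yes

Derivation:
Expression: (((2*(5+x))+(x*y))*((a*(z*x))+(a+5)))
Scanning for simplifiable subexpressions (pre-order)...
  at root: (((2*(5+x))+(x*y))*((a*(z*x))+(a+5))) (not simplifiable)
  at L: ((2*(5+x))+(x*y)) (not simplifiable)
  at LL: (2*(5+x)) (not simplifiable)
  at LLR: (5+x) (not simplifiable)
  at LR: (x*y) (not simplifiable)
  at R: ((a*(z*x))+(a+5)) (not simplifiable)
  at RL: (a*(z*x)) (not simplifiable)
  at RLR: (z*x) (not simplifiable)
  at RR: (a+5) (not simplifiable)
Result: no simplifiable subexpression found -> normal form.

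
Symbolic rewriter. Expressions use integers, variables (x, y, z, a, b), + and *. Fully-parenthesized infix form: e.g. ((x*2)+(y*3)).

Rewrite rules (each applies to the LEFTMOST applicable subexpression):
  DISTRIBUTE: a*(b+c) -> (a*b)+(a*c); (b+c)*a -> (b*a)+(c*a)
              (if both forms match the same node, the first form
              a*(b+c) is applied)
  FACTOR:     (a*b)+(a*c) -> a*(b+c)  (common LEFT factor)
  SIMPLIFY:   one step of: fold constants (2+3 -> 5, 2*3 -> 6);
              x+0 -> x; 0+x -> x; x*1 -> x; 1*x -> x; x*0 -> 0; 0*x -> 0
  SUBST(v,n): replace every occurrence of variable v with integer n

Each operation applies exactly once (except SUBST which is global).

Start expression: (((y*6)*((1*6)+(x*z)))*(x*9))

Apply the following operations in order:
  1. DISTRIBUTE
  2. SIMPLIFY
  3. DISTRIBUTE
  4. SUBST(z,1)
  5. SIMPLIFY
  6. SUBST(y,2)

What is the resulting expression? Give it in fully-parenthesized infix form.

Answer: ((((2*6)*6)*(x*9))+(((2*6)*x)*(x*9)))

Derivation:
Start: (((y*6)*((1*6)+(x*z)))*(x*9))
Apply DISTRIBUTE at L (target: ((y*6)*((1*6)+(x*z)))): (((y*6)*((1*6)+(x*z)))*(x*9)) -> ((((y*6)*(1*6))+((y*6)*(x*z)))*(x*9))
Apply SIMPLIFY at LLR (target: (1*6)): ((((y*6)*(1*6))+((y*6)*(x*z)))*(x*9)) -> ((((y*6)*6)+((y*6)*(x*z)))*(x*9))
Apply DISTRIBUTE at root (target: ((((y*6)*6)+((y*6)*(x*z)))*(x*9))): ((((y*6)*6)+((y*6)*(x*z)))*(x*9)) -> ((((y*6)*6)*(x*9))+(((y*6)*(x*z))*(x*9)))
Apply SUBST(z,1): ((((y*6)*6)*(x*9))+(((y*6)*(x*z))*(x*9))) -> ((((y*6)*6)*(x*9))+(((y*6)*(x*1))*(x*9)))
Apply SIMPLIFY at RLR (target: (x*1)): ((((y*6)*6)*(x*9))+(((y*6)*(x*1))*(x*9))) -> ((((y*6)*6)*(x*9))+(((y*6)*x)*(x*9)))
Apply SUBST(y,2): ((((y*6)*6)*(x*9))+(((y*6)*x)*(x*9))) -> ((((2*6)*6)*(x*9))+(((2*6)*x)*(x*9)))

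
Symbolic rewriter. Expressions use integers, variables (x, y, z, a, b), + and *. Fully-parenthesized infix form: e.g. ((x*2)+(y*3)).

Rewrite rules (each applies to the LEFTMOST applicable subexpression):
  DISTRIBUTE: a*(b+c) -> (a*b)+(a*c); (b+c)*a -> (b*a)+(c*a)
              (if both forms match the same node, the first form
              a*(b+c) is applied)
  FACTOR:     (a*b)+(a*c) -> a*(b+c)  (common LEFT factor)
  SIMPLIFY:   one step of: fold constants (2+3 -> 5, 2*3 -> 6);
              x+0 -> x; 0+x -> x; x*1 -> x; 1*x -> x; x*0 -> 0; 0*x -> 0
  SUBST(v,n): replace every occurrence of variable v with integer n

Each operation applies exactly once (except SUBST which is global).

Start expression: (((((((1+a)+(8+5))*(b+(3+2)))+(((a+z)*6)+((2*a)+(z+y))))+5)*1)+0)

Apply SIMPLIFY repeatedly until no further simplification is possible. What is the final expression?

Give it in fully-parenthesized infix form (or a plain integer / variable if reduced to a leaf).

Start: (((((((1+a)+(8+5))*(b+(3+2)))+(((a+z)*6)+((2*a)+(z+y))))+5)*1)+0)
Step 1: at root: (((((((1+a)+(8+5))*(b+(3+2)))+(((a+z)*6)+((2*a)+(z+y))))+5)*1)+0) -> ((((((1+a)+(8+5))*(b+(3+2)))+(((a+z)*6)+((2*a)+(z+y))))+5)*1); overall: (((((((1+a)+(8+5))*(b+(3+2)))+(((a+z)*6)+((2*a)+(z+y))))+5)*1)+0) -> ((((((1+a)+(8+5))*(b+(3+2)))+(((a+z)*6)+((2*a)+(z+y))))+5)*1)
Step 2: at root: ((((((1+a)+(8+5))*(b+(3+2)))+(((a+z)*6)+((2*a)+(z+y))))+5)*1) -> (((((1+a)+(8+5))*(b+(3+2)))+(((a+z)*6)+((2*a)+(z+y))))+5); overall: ((((((1+a)+(8+5))*(b+(3+2)))+(((a+z)*6)+((2*a)+(z+y))))+5)*1) -> (((((1+a)+(8+5))*(b+(3+2)))+(((a+z)*6)+((2*a)+(z+y))))+5)
Step 3: at LLLR: (8+5) -> 13; overall: (((((1+a)+(8+5))*(b+(3+2)))+(((a+z)*6)+((2*a)+(z+y))))+5) -> (((((1+a)+13)*(b+(3+2)))+(((a+z)*6)+((2*a)+(z+y))))+5)
Step 4: at LLRR: (3+2) -> 5; overall: (((((1+a)+13)*(b+(3+2)))+(((a+z)*6)+((2*a)+(z+y))))+5) -> (((((1+a)+13)*(b+5))+(((a+z)*6)+((2*a)+(z+y))))+5)
Fixed point: (((((1+a)+13)*(b+5))+(((a+z)*6)+((2*a)+(z+y))))+5)

Answer: (((((1+a)+13)*(b+5))+(((a+z)*6)+((2*a)+(z+y))))+5)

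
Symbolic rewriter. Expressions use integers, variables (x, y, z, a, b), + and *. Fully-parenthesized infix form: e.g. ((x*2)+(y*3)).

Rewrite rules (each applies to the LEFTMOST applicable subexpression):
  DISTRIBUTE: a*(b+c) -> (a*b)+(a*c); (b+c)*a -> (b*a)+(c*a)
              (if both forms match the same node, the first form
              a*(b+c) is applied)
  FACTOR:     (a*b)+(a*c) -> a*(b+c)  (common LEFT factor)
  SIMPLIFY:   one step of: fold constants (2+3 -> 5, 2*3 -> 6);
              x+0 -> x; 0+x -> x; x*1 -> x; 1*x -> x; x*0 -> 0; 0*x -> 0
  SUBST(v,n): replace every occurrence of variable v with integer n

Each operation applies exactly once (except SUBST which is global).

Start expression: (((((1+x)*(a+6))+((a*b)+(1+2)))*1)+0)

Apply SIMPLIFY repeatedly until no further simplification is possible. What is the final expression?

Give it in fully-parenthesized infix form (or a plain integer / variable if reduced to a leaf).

Start: (((((1+x)*(a+6))+((a*b)+(1+2)))*1)+0)
Step 1: at root: (((((1+x)*(a+6))+((a*b)+(1+2)))*1)+0) -> ((((1+x)*(a+6))+((a*b)+(1+2)))*1); overall: (((((1+x)*(a+6))+((a*b)+(1+2)))*1)+0) -> ((((1+x)*(a+6))+((a*b)+(1+2)))*1)
Step 2: at root: ((((1+x)*(a+6))+((a*b)+(1+2)))*1) -> (((1+x)*(a+6))+((a*b)+(1+2))); overall: ((((1+x)*(a+6))+((a*b)+(1+2)))*1) -> (((1+x)*(a+6))+((a*b)+(1+2)))
Step 3: at RR: (1+2) -> 3; overall: (((1+x)*(a+6))+((a*b)+(1+2))) -> (((1+x)*(a+6))+((a*b)+3))
Fixed point: (((1+x)*(a+6))+((a*b)+3))

Answer: (((1+x)*(a+6))+((a*b)+3))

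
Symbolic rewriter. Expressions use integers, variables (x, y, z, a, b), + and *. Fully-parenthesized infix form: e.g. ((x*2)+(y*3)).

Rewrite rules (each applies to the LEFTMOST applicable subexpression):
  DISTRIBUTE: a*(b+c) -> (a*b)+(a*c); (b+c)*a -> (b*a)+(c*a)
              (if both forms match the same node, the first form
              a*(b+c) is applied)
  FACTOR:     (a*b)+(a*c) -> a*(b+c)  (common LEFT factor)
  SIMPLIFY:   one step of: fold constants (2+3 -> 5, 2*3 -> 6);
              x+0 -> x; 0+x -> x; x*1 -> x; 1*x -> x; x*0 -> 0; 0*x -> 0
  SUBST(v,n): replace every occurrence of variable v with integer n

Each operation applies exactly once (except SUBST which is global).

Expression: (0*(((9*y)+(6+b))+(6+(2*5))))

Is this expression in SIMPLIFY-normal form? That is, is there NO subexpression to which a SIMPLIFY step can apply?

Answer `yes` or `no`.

Expression: (0*(((9*y)+(6+b))+(6+(2*5))))
Scanning for simplifiable subexpressions (pre-order)...
  at root: (0*(((9*y)+(6+b))+(6+(2*5)))) (SIMPLIFIABLE)
  at R: (((9*y)+(6+b))+(6+(2*5))) (not simplifiable)
  at RL: ((9*y)+(6+b)) (not simplifiable)
  at RLL: (9*y) (not simplifiable)
  at RLR: (6+b) (not simplifiable)
  at RR: (6+(2*5)) (not simplifiable)
  at RRR: (2*5) (SIMPLIFIABLE)
Found simplifiable subexpr at path root: (0*(((9*y)+(6+b))+(6+(2*5))))
One SIMPLIFY step would give: 0
-> NOT in normal form.

Answer: no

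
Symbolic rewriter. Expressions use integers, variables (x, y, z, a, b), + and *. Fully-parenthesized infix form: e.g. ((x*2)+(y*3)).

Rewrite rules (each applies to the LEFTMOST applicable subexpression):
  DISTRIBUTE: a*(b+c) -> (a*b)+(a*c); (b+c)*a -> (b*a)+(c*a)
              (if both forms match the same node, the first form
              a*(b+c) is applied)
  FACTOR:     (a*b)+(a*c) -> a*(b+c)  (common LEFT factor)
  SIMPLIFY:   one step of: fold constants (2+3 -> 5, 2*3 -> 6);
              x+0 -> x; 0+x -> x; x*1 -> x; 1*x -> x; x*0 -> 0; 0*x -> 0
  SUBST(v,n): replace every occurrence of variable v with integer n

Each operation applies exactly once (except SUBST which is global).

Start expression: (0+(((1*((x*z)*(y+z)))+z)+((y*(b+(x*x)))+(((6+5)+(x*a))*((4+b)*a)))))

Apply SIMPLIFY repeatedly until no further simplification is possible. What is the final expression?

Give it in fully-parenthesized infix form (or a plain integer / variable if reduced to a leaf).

Start: (0+(((1*((x*z)*(y+z)))+z)+((y*(b+(x*x)))+(((6+5)+(x*a))*((4+b)*a)))))
Step 1: at root: (0+(((1*((x*z)*(y+z)))+z)+((y*(b+(x*x)))+(((6+5)+(x*a))*((4+b)*a))))) -> (((1*((x*z)*(y+z)))+z)+((y*(b+(x*x)))+(((6+5)+(x*a))*((4+b)*a)))); overall: (0+(((1*((x*z)*(y+z)))+z)+((y*(b+(x*x)))+(((6+5)+(x*a))*((4+b)*a))))) -> (((1*((x*z)*(y+z)))+z)+((y*(b+(x*x)))+(((6+5)+(x*a))*((4+b)*a))))
Step 2: at LL: (1*((x*z)*(y+z))) -> ((x*z)*(y+z)); overall: (((1*((x*z)*(y+z)))+z)+((y*(b+(x*x)))+(((6+5)+(x*a))*((4+b)*a)))) -> ((((x*z)*(y+z))+z)+((y*(b+(x*x)))+(((6+5)+(x*a))*((4+b)*a))))
Step 3: at RRLL: (6+5) -> 11; overall: ((((x*z)*(y+z))+z)+((y*(b+(x*x)))+(((6+5)+(x*a))*((4+b)*a)))) -> ((((x*z)*(y+z))+z)+((y*(b+(x*x)))+((11+(x*a))*((4+b)*a))))
Fixed point: ((((x*z)*(y+z))+z)+((y*(b+(x*x)))+((11+(x*a))*((4+b)*a))))

Answer: ((((x*z)*(y+z))+z)+((y*(b+(x*x)))+((11+(x*a))*((4+b)*a))))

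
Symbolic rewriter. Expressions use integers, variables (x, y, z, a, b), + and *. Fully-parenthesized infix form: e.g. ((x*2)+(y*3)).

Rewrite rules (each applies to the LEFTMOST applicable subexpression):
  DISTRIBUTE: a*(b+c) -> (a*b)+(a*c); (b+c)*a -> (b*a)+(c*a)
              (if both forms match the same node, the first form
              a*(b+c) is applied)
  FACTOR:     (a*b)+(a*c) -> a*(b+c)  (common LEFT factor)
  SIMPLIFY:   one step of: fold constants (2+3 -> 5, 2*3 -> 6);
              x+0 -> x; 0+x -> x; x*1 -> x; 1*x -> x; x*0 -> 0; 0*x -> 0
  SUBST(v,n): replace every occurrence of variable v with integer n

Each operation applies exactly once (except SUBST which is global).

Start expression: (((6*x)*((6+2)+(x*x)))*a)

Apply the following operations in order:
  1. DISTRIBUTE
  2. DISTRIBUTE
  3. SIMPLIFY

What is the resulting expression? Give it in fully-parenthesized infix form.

Start: (((6*x)*((6+2)+(x*x)))*a)
Apply DISTRIBUTE at L (target: ((6*x)*((6+2)+(x*x)))): (((6*x)*((6+2)+(x*x)))*a) -> ((((6*x)*(6+2))+((6*x)*(x*x)))*a)
Apply DISTRIBUTE at root (target: ((((6*x)*(6+2))+((6*x)*(x*x)))*a)): ((((6*x)*(6+2))+((6*x)*(x*x)))*a) -> ((((6*x)*(6+2))*a)+(((6*x)*(x*x))*a))
Apply SIMPLIFY at LLR (target: (6+2)): ((((6*x)*(6+2))*a)+(((6*x)*(x*x))*a)) -> ((((6*x)*8)*a)+(((6*x)*(x*x))*a))

Answer: ((((6*x)*8)*a)+(((6*x)*(x*x))*a))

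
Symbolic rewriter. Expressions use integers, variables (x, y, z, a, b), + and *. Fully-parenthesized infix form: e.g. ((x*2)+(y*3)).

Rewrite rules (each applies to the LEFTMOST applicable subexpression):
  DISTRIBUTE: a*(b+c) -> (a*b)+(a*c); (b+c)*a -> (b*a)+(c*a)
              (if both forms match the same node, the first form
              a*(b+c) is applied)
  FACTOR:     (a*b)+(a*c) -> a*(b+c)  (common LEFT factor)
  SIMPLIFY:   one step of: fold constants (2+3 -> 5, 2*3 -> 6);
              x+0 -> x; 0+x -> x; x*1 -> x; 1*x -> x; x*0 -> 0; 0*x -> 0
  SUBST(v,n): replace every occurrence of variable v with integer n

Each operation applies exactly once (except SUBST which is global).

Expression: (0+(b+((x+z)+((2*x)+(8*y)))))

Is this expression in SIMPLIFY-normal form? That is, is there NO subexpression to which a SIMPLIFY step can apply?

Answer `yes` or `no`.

Answer: no

Derivation:
Expression: (0+(b+((x+z)+((2*x)+(8*y)))))
Scanning for simplifiable subexpressions (pre-order)...
  at root: (0+(b+((x+z)+((2*x)+(8*y))))) (SIMPLIFIABLE)
  at R: (b+((x+z)+((2*x)+(8*y)))) (not simplifiable)
  at RR: ((x+z)+((2*x)+(8*y))) (not simplifiable)
  at RRL: (x+z) (not simplifiable)
  at RRR: ((2*x)+(8*y)) (not simplifiable)
  at RRRL: (2*x) (not simplifiable)
  at RRRR: (8*y) (not simplifiable)
Found simplifiable subexpr at path root: (0+(b+((x+z)+((2*x)+(8*y)))))
One SIMPLIFY step would give: (b+((x+z)+((2*x)+(8*y))))
-> NOT in normal form.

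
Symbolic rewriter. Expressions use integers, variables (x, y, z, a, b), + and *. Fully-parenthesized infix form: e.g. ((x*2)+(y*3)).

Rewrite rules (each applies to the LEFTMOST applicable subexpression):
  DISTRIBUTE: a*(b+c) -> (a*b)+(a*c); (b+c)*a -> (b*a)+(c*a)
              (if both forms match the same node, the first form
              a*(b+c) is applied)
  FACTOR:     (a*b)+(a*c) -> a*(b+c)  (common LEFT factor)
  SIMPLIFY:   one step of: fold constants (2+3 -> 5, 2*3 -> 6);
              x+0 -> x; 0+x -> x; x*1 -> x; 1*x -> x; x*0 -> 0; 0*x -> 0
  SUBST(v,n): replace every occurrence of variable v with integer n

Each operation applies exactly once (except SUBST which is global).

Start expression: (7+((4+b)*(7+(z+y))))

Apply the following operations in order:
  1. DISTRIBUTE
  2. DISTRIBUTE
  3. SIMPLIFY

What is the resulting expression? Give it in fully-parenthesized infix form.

Answer: (7+((28+(b*7))+((4+b)*(z+y))))

Derivation:
Start: (7+((4+b)*(7+(z+y))))
Apply DISTRIBUTE at R (target: ((4+b)*(7+(z+y)))): (7+((4+b)*(7+(z+y)))) -> (7+(((4+b)*7)+((4+b)*(z+y))))
Apply DISTRIBUTE at RL (target: ((4+b)*7)): (7+(((4+b)*7)+((4+b)*(z+y)))) -> (7+(((4*7)+(b*7))+((4+b)*(z+y))))
Apply SIMPLIFY at RLL (target: (4*7)): (7+(((4*7)+(b*7))+((4+b)*(z+y)))) -> (7+((28+(b*7))+((4+b)*(z+y))))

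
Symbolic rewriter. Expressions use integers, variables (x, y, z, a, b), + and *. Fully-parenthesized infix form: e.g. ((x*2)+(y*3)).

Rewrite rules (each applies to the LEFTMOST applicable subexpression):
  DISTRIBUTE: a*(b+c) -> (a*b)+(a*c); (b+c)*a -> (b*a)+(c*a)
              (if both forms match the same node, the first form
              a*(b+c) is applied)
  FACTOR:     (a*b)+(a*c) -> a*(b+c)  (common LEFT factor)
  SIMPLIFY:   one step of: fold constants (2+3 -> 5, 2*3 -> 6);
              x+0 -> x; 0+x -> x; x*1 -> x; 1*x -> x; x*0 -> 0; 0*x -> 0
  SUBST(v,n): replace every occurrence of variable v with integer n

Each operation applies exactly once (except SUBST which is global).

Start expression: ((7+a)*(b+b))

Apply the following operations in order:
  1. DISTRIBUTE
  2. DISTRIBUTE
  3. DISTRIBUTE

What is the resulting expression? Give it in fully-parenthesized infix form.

Start: ((7+a)*(b+b))
Apply DISTRIBUTE at root (target: ((7+a)*(b+b))): ((7+a)*(b+b)) -> (((7+a)*b)+((7+a)*b))
Apply DISTRIBUTE at L (target: ((7+a)*b)): (((7+a)*b)+((7+a)*b)) -> (((7*b)+(a*b))+((7+a)*b))
Apply DISTRIBUTE at R (target: ((7+a)*b)): (((7*b)+(a*b))+((7+a)*b)) -> (((7*b)+(a*b))+((7*b)+(a*b)))

Answer: (((7*b)+(a*b))+((7*b)+(a*b)))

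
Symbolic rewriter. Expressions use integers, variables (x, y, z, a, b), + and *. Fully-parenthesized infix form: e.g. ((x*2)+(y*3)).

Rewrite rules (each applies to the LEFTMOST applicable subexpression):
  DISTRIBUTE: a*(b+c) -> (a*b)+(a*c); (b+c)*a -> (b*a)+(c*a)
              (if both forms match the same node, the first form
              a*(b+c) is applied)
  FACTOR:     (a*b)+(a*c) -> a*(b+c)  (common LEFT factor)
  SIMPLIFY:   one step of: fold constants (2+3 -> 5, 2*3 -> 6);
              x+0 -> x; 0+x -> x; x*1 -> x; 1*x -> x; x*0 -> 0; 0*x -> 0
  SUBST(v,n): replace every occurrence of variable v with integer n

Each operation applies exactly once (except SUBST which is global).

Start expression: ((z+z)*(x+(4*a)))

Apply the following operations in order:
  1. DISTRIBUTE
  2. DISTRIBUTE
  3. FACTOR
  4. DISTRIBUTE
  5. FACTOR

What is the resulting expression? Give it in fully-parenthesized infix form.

Start: ((z+z)*(x+(4*a)))
Apply DISTRIBUTE at root (target: ((z+z)*(x+(4*a)))): ((z+z)*(x+(4*a))) -> (((z+z)*x)+((z+z)*(4*a)))
Apply DISTRIBUTE at L (target: ((z+z)*x)): (((z+z)*x)+((z+z)*(4*a))) -> (((z*x)+(z*x))+((z+z)*(4*a)))
Apply FACTOR at L (target: ((z*x)+(z*x))): (((z*x)+(z*x))+((z+z)*(4*a))) -> ((z*(x+x))+((z+z)*(4*a)))
Apply DISTRIBUTE at L (target: (z*(x+x))): ((z*(x+x))+((z+z)*(4*a))) -> (((z*x)+(z*x))+((z+z)*(4*a)))
Apply FACTOR at L (target: ((z*x)+(z*x))): (((z*x)+(z*x))+((z+z)*(4*a))) -> ((z*(x+x))+((z+z)*(4*a)))

Answer: ((z*(x+x))+((z+z)*(4*a)))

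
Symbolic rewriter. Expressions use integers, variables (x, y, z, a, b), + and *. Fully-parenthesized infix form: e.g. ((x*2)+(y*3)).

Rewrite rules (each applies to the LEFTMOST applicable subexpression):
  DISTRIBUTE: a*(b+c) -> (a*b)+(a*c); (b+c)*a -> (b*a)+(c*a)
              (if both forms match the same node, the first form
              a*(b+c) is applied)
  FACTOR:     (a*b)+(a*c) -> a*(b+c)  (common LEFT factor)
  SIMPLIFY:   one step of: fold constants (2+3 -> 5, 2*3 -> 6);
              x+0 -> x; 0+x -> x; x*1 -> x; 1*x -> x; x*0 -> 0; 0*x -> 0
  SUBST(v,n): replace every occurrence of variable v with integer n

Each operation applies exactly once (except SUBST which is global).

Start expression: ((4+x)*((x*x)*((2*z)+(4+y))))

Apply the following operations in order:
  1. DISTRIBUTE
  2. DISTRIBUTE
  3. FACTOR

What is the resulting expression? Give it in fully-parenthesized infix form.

Answer: ((4*((x*x)*((2*z)+(4+y))))+(x*((x*x)*((2*z)+(4+y)))))

Derivation:
Start: ((4+x)*((x*x)*((2*z)+(4+y))))
Apply DISTRIBUTE at root (target: ((4+x)*((x*x)*((2*z)+(4+y))))): ((4+x)*((x*x)*((2*z)+(4+y)))) -> ((4*((x*x)*((2*z)+(4+y))))+(x*((x*x)*((2*z)+(4+y)))))
Apply DISTRIBUTE at LR (target: ((x*x)*((2*z)+(4+y)))): ((4*((x*x)*((2*z)+(4+y))))+(x*((x*x)*((2*z)+(4+y))))) -> ((4*(((x*x)*(2*z))+((x*x)*(4+y))))+(x*((x*x)*((2*z)+(4+y)))))
Apply FACTOR at LR (target: (((x*x)*(2*z))+((x*x)*(4+y)))): ((4*(((x*x)*(2*z))+((x*x)*(4+y))))+(x*((x*x)*((2*z)+(4+y))))) -> ((4*((x*x)*((2*z)+(4+y))))+(x*((x*x)*((2*z)+(4+y)))))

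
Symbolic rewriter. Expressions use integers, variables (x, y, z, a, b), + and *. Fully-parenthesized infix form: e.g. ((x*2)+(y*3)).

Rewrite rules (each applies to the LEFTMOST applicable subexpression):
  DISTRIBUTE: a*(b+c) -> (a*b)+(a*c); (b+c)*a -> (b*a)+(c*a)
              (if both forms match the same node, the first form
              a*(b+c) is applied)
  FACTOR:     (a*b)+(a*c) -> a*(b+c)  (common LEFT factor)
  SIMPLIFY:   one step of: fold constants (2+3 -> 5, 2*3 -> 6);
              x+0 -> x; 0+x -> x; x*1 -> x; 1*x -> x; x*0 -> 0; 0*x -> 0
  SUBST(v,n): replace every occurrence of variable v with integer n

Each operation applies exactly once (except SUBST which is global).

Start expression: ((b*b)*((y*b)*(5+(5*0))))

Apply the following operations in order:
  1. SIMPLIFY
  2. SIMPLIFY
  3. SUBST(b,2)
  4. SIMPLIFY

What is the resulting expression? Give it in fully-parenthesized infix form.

Start: ((b*b)*((y*b)*(5+(5*0))))
Apply SIMPLIFY at RRR (target: (5*0)): ((b*b)*((y*b)*(5+(5*0)))) -> ((b*b)*((y*b)*(5+0)))
Apply SIMPLIFY at RR (target: (5+0)): ((b*b)*((y*b)*(5+0))) -> ((b*b)*((y*b)*5))
Apply SUBST(b,2): ((b*b)*((y*b)*5)) -> ((2*2)*((y*2)*5))
Apply SIMPLIFY at L (target: (2*2)): ((2*2)*((y*2)*5)) -> (4*((y*2)*5))

Answer: (4*((y*2)*5))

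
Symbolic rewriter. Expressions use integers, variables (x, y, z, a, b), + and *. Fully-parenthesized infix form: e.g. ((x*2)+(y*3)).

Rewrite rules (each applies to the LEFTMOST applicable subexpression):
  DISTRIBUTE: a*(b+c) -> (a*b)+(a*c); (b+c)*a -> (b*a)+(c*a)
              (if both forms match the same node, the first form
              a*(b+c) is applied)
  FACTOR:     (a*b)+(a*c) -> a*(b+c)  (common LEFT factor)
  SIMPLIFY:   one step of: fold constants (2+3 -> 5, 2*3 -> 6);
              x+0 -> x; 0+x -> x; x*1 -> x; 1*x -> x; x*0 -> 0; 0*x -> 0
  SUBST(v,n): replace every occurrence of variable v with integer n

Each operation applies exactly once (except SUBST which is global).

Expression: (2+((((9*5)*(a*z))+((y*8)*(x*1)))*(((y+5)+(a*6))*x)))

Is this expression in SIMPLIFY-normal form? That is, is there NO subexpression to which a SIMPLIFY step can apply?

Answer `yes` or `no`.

Answer: no

Derivation:
Expression: (2+((((9*5)*(a*z))+((y*8)*(x*1)))*(((y+5)+(a*6))*x)))
Scanning for simplifiable subexpressions (pre-order)...
  at root: (2+((((9*5)*(a*z))+((y*8)*(x*1)))*(((y+5)+(a*6))*x))) (not simplifiable)
  at R: ((((9*5)*(a*z))+((y*8)*(x*1)))*(((y+5)+(a*6))*x)) (not simplifiable)
  at RL: (((9*5)*(a*z))+((y*8)*(x*1))) (not simplifiable)
  at RLL: ((9*5)*(a*z)) (not simplifiable)
  at RLLL: (9*5) (SIMPLIFIABLE)
  at RLLR: (a*z) (not simplifiable)
  at RLR: ((y*8)*(x*1)) (not simplifiable)
  at RLRL: (y*8) (not simplifiable)
  at RLRR: (x*1) (SIMPLIFIABLE)
  at RR: (((y+5)+(a*6))*x) (not simplifiable)
  at RRL: ((y+5)+(a*6)) (not simplifiable)
  at RRLL: (y+5) (not simplifiable)
  at RRLR: (a*6) (not simplifiable)
Found simplifiable subexpr at path RLLL: (9*5)
One SIMPLIFY step would give: (2+(((45*(a*z))+((y*8)*(x*1)))*(((y+5)+(a*6))*x)))
-> NOT in normal form.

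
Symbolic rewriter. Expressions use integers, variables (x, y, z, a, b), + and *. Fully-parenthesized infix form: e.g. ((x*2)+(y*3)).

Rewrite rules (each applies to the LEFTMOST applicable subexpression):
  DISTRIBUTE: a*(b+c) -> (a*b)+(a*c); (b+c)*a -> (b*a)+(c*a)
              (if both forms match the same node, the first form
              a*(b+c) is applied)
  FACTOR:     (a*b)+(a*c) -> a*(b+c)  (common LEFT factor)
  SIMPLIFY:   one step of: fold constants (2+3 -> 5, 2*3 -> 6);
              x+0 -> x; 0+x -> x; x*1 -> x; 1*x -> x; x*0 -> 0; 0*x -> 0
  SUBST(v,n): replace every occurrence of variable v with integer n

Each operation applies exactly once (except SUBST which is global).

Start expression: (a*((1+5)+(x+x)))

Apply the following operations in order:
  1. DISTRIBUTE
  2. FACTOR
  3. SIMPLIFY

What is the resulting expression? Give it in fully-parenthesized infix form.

Start: (a*((1+5)+(x+x)))
Apply DISTRIBUTE at root (target: (a*((1+5)+(x+x)))): (a*((1+5)+(x+x))) -> ((a*(1+5))+(a*(x+x)))
Apply FACTOR at root (target: ((a*(1+5))+(a*(x+x)))): ((a*(1+5))+(a*(x+x))) -> (a*((1+5)+(x+x)))
Apply SIMPLIFY at RL (target: (1+5)): (a*((1+5)+(x+x))) -> (a*(6+(x+x)))

Answer: (a*(6+(x+x)))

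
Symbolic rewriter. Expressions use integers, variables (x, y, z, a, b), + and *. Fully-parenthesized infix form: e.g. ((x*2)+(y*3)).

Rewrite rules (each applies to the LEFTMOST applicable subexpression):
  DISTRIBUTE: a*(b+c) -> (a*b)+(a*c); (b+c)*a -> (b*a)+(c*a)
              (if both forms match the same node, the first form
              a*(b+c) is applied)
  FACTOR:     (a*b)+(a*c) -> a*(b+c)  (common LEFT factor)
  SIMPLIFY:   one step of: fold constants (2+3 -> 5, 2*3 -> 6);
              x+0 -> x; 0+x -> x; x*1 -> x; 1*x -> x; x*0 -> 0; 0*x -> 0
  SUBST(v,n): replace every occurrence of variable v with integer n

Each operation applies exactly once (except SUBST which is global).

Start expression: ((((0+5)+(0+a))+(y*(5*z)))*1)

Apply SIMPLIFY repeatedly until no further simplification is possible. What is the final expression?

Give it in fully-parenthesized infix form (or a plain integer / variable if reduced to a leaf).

Start: ((((0+5)+(0+a))+(y*(5*z)))*1)
Step 1: at root: ((((0+5)+(0+a))+(y*(5*z)))*1) -> (((0+5)+(0+a))+(y*(5*z))); overall: ((((0+5)+(0+a))+(y*(5*z)))*1) -> (((0+5)+(0+a))+(y*(5*z)))
Step 2: at LL: (0+5) -> 5; overall: (((0+5)+(0+a))+(y*(5*z))) -> ((5+(0+a))+(y*(5*z)))
Step 3: at LR: (0+a) -> a; overall: ((5+(0+a))+(y*(5*z))) -> ((5+a)+(y*(5*z)))
Fixed point: ((5+a)+(y*(5*z)))

Answer: ((5+a)+(y*(5*z)))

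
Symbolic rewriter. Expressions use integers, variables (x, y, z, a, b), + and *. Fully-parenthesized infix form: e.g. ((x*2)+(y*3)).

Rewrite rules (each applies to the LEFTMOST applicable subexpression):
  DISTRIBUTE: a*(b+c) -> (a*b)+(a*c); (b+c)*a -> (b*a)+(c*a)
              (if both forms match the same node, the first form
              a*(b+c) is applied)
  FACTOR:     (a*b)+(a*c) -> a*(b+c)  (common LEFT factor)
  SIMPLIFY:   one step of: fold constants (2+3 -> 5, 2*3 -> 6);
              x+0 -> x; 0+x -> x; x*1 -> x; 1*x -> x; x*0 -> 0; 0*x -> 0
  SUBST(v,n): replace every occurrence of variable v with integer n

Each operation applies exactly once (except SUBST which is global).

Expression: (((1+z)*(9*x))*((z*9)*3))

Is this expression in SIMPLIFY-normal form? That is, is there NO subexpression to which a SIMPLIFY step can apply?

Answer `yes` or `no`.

Answer: yes

Derivation:
Expression: (((1+z)*(9*x))*((z*9)*3))
Scanning for simplifiable subexpressions (pre-order)...
  at root: (((1+z)*(9*x))*((z*9)*3)) (not simplifiable)
  at L: ((1+z)*(9*x)) (not simplifiable)
  at LL: (1+z) (not simplifiable)
  at LR: (9*x) (not simplifiable)
  at R: ((z*9)*3) (not simplifiable)
  at RL: (z*9) (not simplifiable)
Result: no simplifiable subexpression found -> normal form.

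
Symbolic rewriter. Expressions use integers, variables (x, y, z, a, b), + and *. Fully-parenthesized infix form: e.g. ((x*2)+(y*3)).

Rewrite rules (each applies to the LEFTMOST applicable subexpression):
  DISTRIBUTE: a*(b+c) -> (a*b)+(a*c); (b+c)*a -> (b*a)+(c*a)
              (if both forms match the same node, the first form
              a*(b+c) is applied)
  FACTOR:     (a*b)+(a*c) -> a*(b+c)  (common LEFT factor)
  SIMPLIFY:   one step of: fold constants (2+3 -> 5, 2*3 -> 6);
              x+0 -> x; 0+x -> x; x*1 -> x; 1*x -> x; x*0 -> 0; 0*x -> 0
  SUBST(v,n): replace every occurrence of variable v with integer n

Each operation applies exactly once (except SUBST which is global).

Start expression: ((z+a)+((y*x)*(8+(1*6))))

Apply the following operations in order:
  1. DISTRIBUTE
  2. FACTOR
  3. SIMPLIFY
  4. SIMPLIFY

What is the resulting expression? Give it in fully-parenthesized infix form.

Start: ((z+a)+((y*x)*(8+(1*6))))
Apply DISTRIBUTE at R (target: ((y*x)*(8+(1*6)))): ((z+a)+((y*x)*(8+(1*6)))) -> ((z+a)+(((y*x)*8)+((y*x)*(1*6))))
Apply FACTOR at R (target: (((y*x)*8)+((y*x)*(1*6)))): ((z+a)+(((y*x)*8)+((y*x)*(1*6)))) -> ((z+a)+((y*x)*(8+(1*6))))
Apply SIMPLIFY at RRR (target: (1*6)): ((z+a)+((y*x)*(8+(1*6)))) -> ((z+a)+((y*x)*(8+6)))
Apply SIMPLIFY at RR (target: (8+6)): ((z+a)+((y*x)*(8+6))) -> ((z+a)+((y*x)*14))

Answer: ((z+a)+((y*x)*14))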